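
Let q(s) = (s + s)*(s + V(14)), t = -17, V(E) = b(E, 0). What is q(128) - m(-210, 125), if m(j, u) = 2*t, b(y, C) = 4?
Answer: 33826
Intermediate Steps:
V(E) = 4
q(s) = 2*s*(4 + s) (q(s) = (s + s)*(s + 4) = (2*s)*(4 + s) = 2*s*(4 + s))
m(j, u) = -34 (m(j, u) = 2*(-17) = -34)
q(128) - m(-210, 125) = 2*128*(4 + 128) - 1*(-34) = 2*128*132 + 34 = 33792 + 34 = 33826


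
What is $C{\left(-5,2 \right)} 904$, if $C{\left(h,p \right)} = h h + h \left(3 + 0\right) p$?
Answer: $-4520$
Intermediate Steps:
$C{\left(h,p \right)} = h^{2} + 3 h p$ ($C{\left(h,p \right)} = h^{2} + h 3 p = h^{2} + 3 h p$)
$C{\left(-5,2 \right)} 904 = - 5 \left(-5 + 3 \cdot 2\right) 904 = - 5 \left(-5 + 6\right) 904 = \left(-5\right) 1 \cdot 904 = \left(-5\right) 904 = -4520$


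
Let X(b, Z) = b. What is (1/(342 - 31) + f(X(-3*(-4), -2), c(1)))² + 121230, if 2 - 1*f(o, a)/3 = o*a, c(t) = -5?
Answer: 15071762239/96721 ≈ 1.5583e+5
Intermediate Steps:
f(o, a) = 6 - 3*a*o (f(o, a) = 6 - 3*o*a = 6 - 3*a*o)
(1/(342 - 31) + f(X(-3*(-4), -2), c(1)))² + 121230 = (1/(342 - 31) + (6 - 3*(-5)*(-3*(-4))))² + 121230 = (1/311 + (6 - 3*(-5)*12))² + 121230 = (1/311 + (6 + 180))² + 121230 = (1/311 + 186)² + 121230 = (57847/311)² + 121230 = 3346275409/96721 + 121230 = 15071762239/96721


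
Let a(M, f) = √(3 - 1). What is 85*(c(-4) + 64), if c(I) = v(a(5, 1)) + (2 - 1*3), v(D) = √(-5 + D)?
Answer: 5355 + 85*√(-5 + √2) ≈ 5355.0 + 160.96*I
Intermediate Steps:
a(M, f) = √2
c(I) = -1 + √(-5 + √2) (c(I) = √(-5 + √2) + (2 - 1*3) = √(-5 + √2) + (2 - 3) = √(-5 + √2) - 1 = -1 + √(-5 + √2))
85*(c(-4) + 64) = 85*((-1 + I*√(5 - √2)) + 64) = 85*(63 + I*√(5 - √2)) = 5355 + 85*I*√(5 - √2)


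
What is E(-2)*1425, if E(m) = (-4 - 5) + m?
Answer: -15675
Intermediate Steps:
E(m) = -9 + m
E(-2)*1425 = (-9 - 2)*1425 = -11*1425 = -15675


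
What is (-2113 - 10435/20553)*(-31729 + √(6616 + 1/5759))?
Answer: 1378273619596/20553 - 43438924*√24380755295/39454909 ≈ 6.6888e+7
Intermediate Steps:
(-2113 - 10435/20553)*(-31729 + √(6616 + 1/5759)) = (-2113 - 10435*1/20553)*(-31729 + √(6616 + 1/5759)) = (-2113 - 10435/20553)*(-31729 + √(38101545/5759)) = -43438924*(-31729 + 3*√24380755295/5759)/20553 = 1378273619596/20553 - 43438924*√24380755295/39454909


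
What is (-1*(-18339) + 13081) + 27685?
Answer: 59105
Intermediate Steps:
(-1*(-18339) + 13081) + 27685 = (18339 + 13081) + 27685 = 31420 + 27685 = 59105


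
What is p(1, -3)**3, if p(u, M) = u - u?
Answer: 0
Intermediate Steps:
p(u, M) = 0
p(1, -3)**3 = 0**3 = 0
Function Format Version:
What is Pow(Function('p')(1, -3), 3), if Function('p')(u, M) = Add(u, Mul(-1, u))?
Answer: 0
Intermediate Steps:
Function('p')(u, M) = 0
Pow(Function('p')(1, -3), 3) = Pow(0, 3) = 0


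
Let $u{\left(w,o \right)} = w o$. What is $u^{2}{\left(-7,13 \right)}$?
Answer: $8281$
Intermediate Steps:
$u{\left(w,o \right)} = o w$
$u^{2}{\left(-7,13 \right)} = \left(13 \left(-7\right)\right)^{2} = \left(-91\right)^{2} = 8281$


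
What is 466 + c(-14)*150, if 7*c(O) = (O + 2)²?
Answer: 24862/7 ≈ 3551.7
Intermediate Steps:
c(O) = (2 + O)²/7 (c(O) = (O + 2)²/7 = (2 + O)²/7)
466 + c(-14)*150 = 466 + ((2 - 14)²/7)*150 = 466 + ((⅐)*(-12)²)*150 = 466 + ((⅐)*144)*150 = 466 + (144/7)*150 = 466 + 21600/7 = 24862/7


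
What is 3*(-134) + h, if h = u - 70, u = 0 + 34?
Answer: -438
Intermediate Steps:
u = 34
h = -36 (h = 34 - 70 = -36)
3*(-134) + h = 3*(-134) - 36 = -402 - 36 = -438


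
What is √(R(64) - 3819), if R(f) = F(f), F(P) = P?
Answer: I*√3755 ≈ 61.278*I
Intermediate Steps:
R(f) = f
√(R(64) - 3819) = √(64 - 3819) = √(-3755) = I*√3755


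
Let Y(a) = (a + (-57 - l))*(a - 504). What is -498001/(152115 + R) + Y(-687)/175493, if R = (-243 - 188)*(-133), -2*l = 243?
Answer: 33940560056/18377451467 ≈ 1.8469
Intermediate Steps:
l = -243/2 (l = -½*243 = -243/2 ≈ -121.50)
Y(a) = (-504 + a)*(129/2 + a) (Y(a) = (a + (-57 - 1*(-243/2)))*(a - 504) = (a + (-57 + 243/2))*(-504 + a) = (a + 129/2)*(-504 + a) = (129/2 + a)*(-504 + a) = (-504 + a)*(129/2 + a))
R = 57323 (R = -431*(-133) = 57323)
-498001/(152115 + R) + Y(-687)/175493 = -498001/(152115 + 57323) + (-32508 + (-687)² - 879/2*(-687))/175493 = -498001/209438 + (-32508 + 471969 + 603873/2)*(1/175493) = -498001*1/209438 + (1482795/2)*(1/175493) = -498001/209438 + 1482795/350986 = 33940560056/18377451467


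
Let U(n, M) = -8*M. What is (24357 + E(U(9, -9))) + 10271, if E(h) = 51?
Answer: 34679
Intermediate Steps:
(24357 + E(U(9, -9))) + 10271 = (24357 + 51) + 10271 = 24408 + 10271 = 34679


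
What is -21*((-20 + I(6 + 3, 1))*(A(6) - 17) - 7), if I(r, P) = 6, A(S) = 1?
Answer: -4557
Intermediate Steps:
-21*((-20 + I(6 + 3, 1))*(A(6) - 17) - 7) = -21*((-20 + 6)*(1 - 17) - 7) = -21*(-14*(-16) - 7) = -21*(224 - 7) = -21*217 = -4557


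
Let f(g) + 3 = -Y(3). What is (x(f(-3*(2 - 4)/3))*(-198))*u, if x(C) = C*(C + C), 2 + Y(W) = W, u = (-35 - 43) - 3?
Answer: 513216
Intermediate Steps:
u = -81 (u = -78 - 3 = -81)
Y(W) = -2 + W
f(g) = -4 (f(g) = -3 - (-2 + 3) = -3 - 1*1 = -3 - 1 = -4)
x(C) = 2*C**2 (x(C) = C*(2*C) = 2*C**2)
(x(f(-3*(2 - 4)/3))*(-198))*u = ((2*(-4)**2)*(-198))*(-81) = ((2*16)*(-198))*(-81) = (32*(-198))*(-81) = -6336*(-81) = 513216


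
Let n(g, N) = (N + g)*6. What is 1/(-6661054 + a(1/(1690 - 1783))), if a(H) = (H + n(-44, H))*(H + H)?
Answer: -8649/57611406928 ≈ -1.5013e-7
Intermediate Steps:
n(g, N) = 6*N + 6*g
a(H) = 2*H*(-264 + 7*H) (a(H) = (H + (6*H + 6*(-44)))*(H + H) = (H + (6*H - 264))*(2*H) = (H + (-264 + 6*H))*(2*H) = (-264 + 7*H)*(2*H) = 2*H*(-264 + 7*H))
1/(-6661054 + a(1/(1690 - 1783))) = 1/(-6661054 + 2*(-264 + 7/(1690 - 1783))/(1690 - 1783)) = 1/(-6661054 + 2*(-264 + 7/(-93))/(-93)) = 1/(-6661054 + 2*(-1/93)*(-264 + 7*(-1/93))) = 1/(-6661054 + 2*(-1/93)*(-264 - 7/93)) = 1/(-6661054 + 2*(-1/93)*(-24559/93)) = 1/(-6661054 + 49118/8649) = 1/(-57611406928/8649) = -8649/57611406928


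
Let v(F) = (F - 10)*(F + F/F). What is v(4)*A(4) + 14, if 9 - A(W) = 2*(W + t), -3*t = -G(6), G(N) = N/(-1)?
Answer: -136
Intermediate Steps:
G(N) = -N (G(N) = N*(-1) = -N)
t = -2 (t = -(-1)*(-1*6)/3 = -(-1)*(-6)/3 = -1/3*6 = -2)
v(F) = (1 + F)*(-10 + F) (v(F) = (-10 + F)*(F + 1) = (-10 + F)*(1 + F) = (1 + F)*(-10 + F))
A(W) = 13 - 2*W (A(W) = 9 - 2*(W - 2) = 9 - 2*(-2 + W) = 9 - (-4 + 2*W) = 9 + (4 - 2*W) = 13 - 2*W)
v(4)*A(4) + 14 = (-10 + 4**2 - 9*4)*(13 - 2*4) + 14 = (-10 + 16 - 36)*(13 - 8) + 14 = -30*5 + 14 = -150 + 14 = -136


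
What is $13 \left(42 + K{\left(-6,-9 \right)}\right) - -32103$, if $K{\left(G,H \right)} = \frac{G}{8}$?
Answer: $\frac{130557}{4} \approx 32639.0$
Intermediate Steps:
$K{\left(G,H \right)} = \frac{G}{8}$ ($K{\left(G,H \right)} = G \frac{1}{8} = \frac{G}{8}$)
$13 \left(42 + K{\left(-6,-9 \right)}\right) - -32103 = 13 \left(42 + \frac{1}{8} \left(-6\right)\right) - -32103 = 13 \left(42 - \frac{3}{4}\right) + 32103 = 13 \cdot \frac{165}{4} + 32103 = \frac{2145}{4} + 32103 = \frac{130557}{4}$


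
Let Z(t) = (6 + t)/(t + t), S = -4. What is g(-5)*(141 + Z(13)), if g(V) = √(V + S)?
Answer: 11055*I/26 ≈ 425.19*I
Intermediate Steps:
Z(t) = (6 + t)/(2*t) (Z(t) = (6 + t)/((2*t)) = (6 + t)*(1/(2*t)) = (6 + t)/(2*t))
g(V) = √(-4 + V) (g(V) = √(V - 4) = √(-4 + V))
g(-5)*(141 + Z(13)) = √(-4 - 5)*(141 + (½)*(6 + 13)/13) = √(-9)*(141 + (½)*(1/13)*19) = (3*I)*(141 + 19/26) = (3*I)*(3685/26) = 11055*I/26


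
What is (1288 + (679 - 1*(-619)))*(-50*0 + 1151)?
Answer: 2976486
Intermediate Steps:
(1288 + (679 - 1*(-619)))*(-50*0 + 1151) = (1288 + (679 + 619))*(0 + 1151) = (1288 + 1298)*1151 = 2586*1151 = 2976486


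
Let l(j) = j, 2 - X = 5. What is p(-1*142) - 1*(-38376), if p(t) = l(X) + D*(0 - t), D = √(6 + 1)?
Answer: 38373 + 142*√7 ≈ 38749.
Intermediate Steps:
X = -3 (X = 2 - 1*5 = 2 - 5 = -3)
D = √7 ≈ 2.6458
p(t) = -3 - t*√7 (p(t) = -3 + √7*(0 - t) = -3 + √7*(-t) = -3 - t*√7)
p(-1*142) - 1*(-38376) = (-3 - (-1*142)*√7) - 1*(-38376) = (-3 - 1*(-142)*√7) + 38376 = (-3 + 142*√7) + 38376 = 38373 + 142*√7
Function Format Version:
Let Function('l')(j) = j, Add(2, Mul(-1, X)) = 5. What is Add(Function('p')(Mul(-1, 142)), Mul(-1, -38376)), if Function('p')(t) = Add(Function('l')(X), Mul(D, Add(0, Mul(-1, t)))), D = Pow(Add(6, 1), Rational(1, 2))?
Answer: Add(38373, Mul(142, Pow(7, Rational(1, 2)))) ≈ 38749.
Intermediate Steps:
X = -3 (X = Add(2, Mul(-1, 5)) = Add(2, -5) = -3)
D = Pow(7, Rational(1, 2)) ≈ 2.6458
Function('p')(t) = Add(-3, Mul(-1, t, Pow(7, Rational(1, 2)))) (Function('p')(t) = Add(-3, Mul(Pow(7, Rational(1, 2)), Add(0, Mul(-1, t)))) = Add(-3, Mul(Pow(7, Rational(1, 2)), Mul(-1, t))) = Add(-3, Mul(-1, t, Pow(7, Rational(1, 2)))))
Add(Function('p')(Mul(-1, 142)), Mul(-1, -38376)) = Add(Add(-3, Mul(-1, Mul(-1, 142), Pow(7, Rational(1, 2)))), Mul(-1, -38376)) = Add(Add(-3, Mul(-1, -142, Pow(7, Rational(1, 2)))), 38376) = Add(Add(-3, Mul(142, Pow(7, Rational(1, 2)))), 38376) = Add(38373, Mul(142, Pow(7, Rational(1, 2))))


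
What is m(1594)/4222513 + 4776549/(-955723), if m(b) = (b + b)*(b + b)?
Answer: -10455698629925/4035552791899 ≈ -2.5909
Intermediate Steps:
m(b) = 4*b² (m(b) = (2*b)*(2*b) = 4*b²)
m(1594)/4222513 + 4776549/(-955723) = (4*1594²)/4222513 + 4776549/(-955723) = (4*2540836)*(1/4222513) + 4776549*(-1/955723) = 10163344*(1/4222513) - 4776549/955723 = 10163344/4222513 - 4776549/955723 = -10455698629925/4035552791899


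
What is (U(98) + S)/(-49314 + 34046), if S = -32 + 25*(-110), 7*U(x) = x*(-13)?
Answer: 741/3817 ≈ 0.19413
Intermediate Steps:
U(x) = -13*x/7 (U(x) = (x*(-13))/7 = (-13*x)/7 = -13*x/7)
S = -2782 (S = -32 - 2750 = -2782)
(U(98) + S)/(-49314 + 34046) = (-13/7*98 - 2782)/(-49314 + 34046) = (-182 - 2782)/(-15268) = -2964*(-1/15268) = 741/3817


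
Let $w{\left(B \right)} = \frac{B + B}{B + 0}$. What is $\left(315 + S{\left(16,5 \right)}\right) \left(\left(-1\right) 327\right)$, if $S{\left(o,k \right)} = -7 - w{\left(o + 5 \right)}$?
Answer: $-100062$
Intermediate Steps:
$w{\left(B \right)} = 2$ ($w{\left(B \right)} = \frac{2 B}{B} = 2$)
$S{\left(o,k \right)} = -9$ ($S{\left(o,k \right)} = -7 - 2 = -9$)
$\left(315 + S{\left(16,5 \right)}\right) \left(\left(-1\right) 327\right) = \left(315 - 9\right) \left(\left(-1\right) 327\right) = 306 \left(-327\right) = -100062$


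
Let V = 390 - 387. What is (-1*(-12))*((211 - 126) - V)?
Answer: 984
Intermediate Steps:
V = 3
(-1*(-12))*((211 - 126) - V) = (-1*(-12))*((211 - 126) - 1*3) = 12*(85 - 3) = 12*82 = 984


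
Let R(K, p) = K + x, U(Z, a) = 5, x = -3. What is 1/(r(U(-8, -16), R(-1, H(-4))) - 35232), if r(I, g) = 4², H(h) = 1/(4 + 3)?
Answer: -1/35216 ≈ -2.8396e-5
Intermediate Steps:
H(h) = ⅐ (H(h) = 1/7 = ⅐)
R(K, p) = -3 + K (R(K, p) = K - 3 = -3 + K)
r(I, g) = 16
1/(r(U(-8, -16), R(-1, H(-4))) - 35232) = 1/(16 - 35232) = 1/(-35216) = -1/35216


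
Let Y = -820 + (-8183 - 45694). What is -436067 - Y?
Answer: -381370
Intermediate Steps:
Y = -54697 (Y = -820 - 53877 = -54697)
-436067 - Y = -436067 - 1*(-54697) = -436067 + 54697 = -381370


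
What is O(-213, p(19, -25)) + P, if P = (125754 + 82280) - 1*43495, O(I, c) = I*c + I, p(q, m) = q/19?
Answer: 164113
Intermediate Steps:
p(q, m) = q/19 (p(q, m) = q*(1/19) = q/19)
O(I, c) = I + I*c
P = 164539 (P = 208034 - 43495 = 164539)
O(-213, p(19, -25)) + P = -213*(1 + (1/19)*19) + 164539 = -213*(1 + 1) + 164539 = -213*2 + 164539 = -426 + 164539 = 164113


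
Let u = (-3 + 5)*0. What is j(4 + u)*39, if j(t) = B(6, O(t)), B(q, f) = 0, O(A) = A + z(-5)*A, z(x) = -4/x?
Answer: 0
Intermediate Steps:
u = 0 (u = 2*0 = 0)
O(A) = 9*A/5 (O(A) = A + (-4/(-5))*A = A + (-4*(-⅕))*A = A + 4*A/5 = 9*A/5)
j(t) = 0
j(4 + u)*39 = 0*39 = 0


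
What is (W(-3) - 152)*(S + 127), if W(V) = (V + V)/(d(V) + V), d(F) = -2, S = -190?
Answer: 47502/5 ≈ 9500.4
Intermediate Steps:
W(V) = 2*V/(-2 + V) (W(V) = (V + V)/(-2 + V) = (2*V)/(-2 + V) = 2*V/(-2 + V))
(W(-3) - 152)*(S + 127) = (2*(-3)/(-2 - 3) - 152)*(-190 + 127) = (2*(-3)/(-5) - 152)*(-63) = (2*(-3)*(-⅕) - 152)*(-63) = (6/5 - 152)*(-63) = -754/5*(-63) = 47502/5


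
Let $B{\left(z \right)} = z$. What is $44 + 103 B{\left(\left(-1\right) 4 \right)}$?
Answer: $-368$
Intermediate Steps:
$44 + 103 B{\left(\left(-1\right) 4 \right)} = 44 + 103 \left(\left(-1\right) 4\right) = 44 + 103 \left(-4\right) = 44 - 412 = -368$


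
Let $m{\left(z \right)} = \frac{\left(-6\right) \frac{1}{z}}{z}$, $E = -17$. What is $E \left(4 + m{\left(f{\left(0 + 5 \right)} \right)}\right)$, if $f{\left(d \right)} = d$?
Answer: $- \frac{1598}{25} \approx -63.92$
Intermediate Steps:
$m{\left(z \right)} = - \frac{6}{z^{2}}$
$E \left(4 + m{\left(f{\left(0 + 5 \right)} \right)}\right) = - 17 \left(4 - \frac{6}{\left(0 + 5\right)^{2}}\right) = - 17 \left(4 - \frac{6}{25}\right) = \left(-17\right) \frac{94}{25} = - \frac{1598}{25}$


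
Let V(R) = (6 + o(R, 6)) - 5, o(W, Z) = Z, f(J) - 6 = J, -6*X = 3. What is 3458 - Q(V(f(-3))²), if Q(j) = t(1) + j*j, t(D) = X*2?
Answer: 1058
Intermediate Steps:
X = -½ (X = -⅙*3 = -½ ≈ -0.50000)
f(J) = 6 + J
V(R) = 7 (V(R) = (6 + 6) - 5 = 12 - 5 = 7)
t(D) = -1 (t(D) = -½*2 = -1)
Q(j) = -1 + j² (Q(j) = -1 + j*j = -1 + j²)
3458 - Q(V(f(-3))²) = 3458 - (-1 + (7²)²) = 3458 - (-1 + 49²) = 3458 - (-1 + 2401) = 3458 - 1*2400 = 3458 - 2400 = 1058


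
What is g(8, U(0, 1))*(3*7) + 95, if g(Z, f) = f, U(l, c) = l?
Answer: 95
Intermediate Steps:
g(8, U(0, 1))*(3*7) + 95 = 0*(3*7) + 95 = 0*21 + 95 = 0 + 95 = 95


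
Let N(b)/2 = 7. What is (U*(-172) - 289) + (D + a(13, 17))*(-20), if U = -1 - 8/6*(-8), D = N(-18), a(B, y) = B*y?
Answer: -19955/3 ≈ -6651.7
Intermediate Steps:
N(b) = 14 (N(b) = 2*7 = 14)
D = 14
U = 29/3 (U = -1 - 8*⅙*(-8) = -1 - 4/3*(-8) = -1 + 32/3 = 29/3 ≈ 9.6667)
(U*(-172) - 289) + (D + a(13, 17))*(-20) = ((29/3)*(-172) - 289) + (14 + 13*17)*(-20) = (-4988/3 - 289) + (14 + 221)*(-20) = -5855/3 + 235*(-20) = -5855/3 - 4700 = -19955/3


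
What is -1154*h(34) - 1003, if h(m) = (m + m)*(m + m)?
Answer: -5337099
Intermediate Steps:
h(m) = 4*m**2 (h(m) = (2*m)*(2*m) = 4*m**2)
-1154*h(34) - 1003 = -4616*34**2 - 1003 = -4616*1156 - 1003 = -1154*4624 - 1003 = -5336096 - 1003 = -5337099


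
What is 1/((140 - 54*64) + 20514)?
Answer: 1/17198 ≈ 5.8146e-5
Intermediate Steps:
1/((140 - 54*64) + 20514) = 1/((140 - 3456) + 20514) = 1/(-3316 + 20514) = 1/17198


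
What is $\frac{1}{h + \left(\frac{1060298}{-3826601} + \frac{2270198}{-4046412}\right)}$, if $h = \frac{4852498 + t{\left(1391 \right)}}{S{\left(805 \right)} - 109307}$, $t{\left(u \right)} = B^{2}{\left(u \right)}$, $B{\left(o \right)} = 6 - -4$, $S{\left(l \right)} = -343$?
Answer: $- \frac{141485088428779650}{6380052966102399923} \approx -0.022176$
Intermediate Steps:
$B{\left(o \right)} = 10$ ($B{\left(o \right)} = 6 + 4 = 10$)
$t{\left(u \right)} = 100$ ($t{\left(u \right)} = 10^{2} = 100$)
$h = - \frac{2426299}{54825}$ ($h = \frac{4852498 + 100}{-343 - 109307} = \frac{4852598}{-109650} = 4852598 \left(- \frac{1}{109650}\right) = - \frac{2426299}{54825} \approx -44.255$)
$\frac{1}{h + \left(\frac{1060298}{-3826601} + \frac{2270198}{-4046412}\right)} = \frac{1}{- \frac{2426299}{54825} + \left(\frac{1060298}{-3826601} + \frac{2270198}{-4046412}\right)} = \frac{1}{- \frac{2426299}{54825} + \left(1060298 \left(- \frac{1}{3826601}\right) + 2270198 \left(- \frac{1}{4046412}\right)\right)} = \frac{1}{- \frac{2426299}{54825} - \frac{6488772243887}{7742002102806}} = \frac{1}{- \frac{6380052966102399923}{141485088428779650}} = - \frac{141485088428779650}{6380052966102399923}$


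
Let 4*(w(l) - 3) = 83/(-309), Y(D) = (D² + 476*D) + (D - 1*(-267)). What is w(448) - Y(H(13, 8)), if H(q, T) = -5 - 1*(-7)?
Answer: -1510475/1236 ≈ -1222.1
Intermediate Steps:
H(q, T) = 2 (H(q, T) = -5 + 7 = 2)
Y(D) = 267 + D² + 477*D (Y(D) = (D² + 476*D) + (D + 267) = (D² + 476*D) + (267 + D) = 267 + D² + 477*D)
w(l) = 3625/1236 (w(l) = 3 + (83/(-309))/4 = 3 + (83*(-1/309))/4 = 3 + (¼)*(-83/309) = 3 - 83/1236 = 3625/1236)
w(448) - Y(H(13, 8)) = 3625/1236 - (267 + 2² + 477*2) = 3625/1236 - (267 + 4 + 954) = 3625/1236 - 1*1225 = 3625/1236 - 1225 = -1510475/1236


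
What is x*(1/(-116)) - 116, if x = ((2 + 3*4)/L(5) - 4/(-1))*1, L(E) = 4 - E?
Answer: -6723/58 ≈ -115.91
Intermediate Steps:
x = -10 (x = ((2 + 3*4)/(4 - 1*5) - 4/(-1))*1 = ((2 + 12)/(4 - 5) - 4*(-1))*1 = (14/(-1) + 4)*1 = (14*(-1) + 4)*1 = (-14 + 4)*1 = -10*1 = -10)
x*(1/(-116)) - 116 = -10/(-116) - 116 = -10*(-1)/116 - 116 = -10*(-1/116) - 116 = 5/58 - 116 = -6723/58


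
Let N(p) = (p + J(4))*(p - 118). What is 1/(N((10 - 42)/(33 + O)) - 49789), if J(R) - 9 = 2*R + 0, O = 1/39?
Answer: -25921/1340017143 ≈ -1.9344e-5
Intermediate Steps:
O = 1/39 ≈ 0.025641
J(R) = 9 + 2*R (J(R) = 9 + (2*R + 0) = 9 + 2*R)
N(p) = (-118 + p)*(17 + p) (N(p) = (p + (9 + 2*4))*(p - 118) = (p + (9 + 8))*(-118 + p) = (p + 17)*(-118 + p) = (17 + p)*(-118 + p) = (-118 + p)*(17 + p))
1/(N((10 - 42)/(33 + O)) - 49789) = 1/((-2006 + ((10 - 42)/(33 + 1/39))² - 101*(10 - 42)/(33 + 1/39)) - 49789) = 1/((-2006 + (-32/1288/39)² - (-3232)/1288/39) - 49789) = 1/((-2006 + (-32*39/1288)² - (-3232)*39/1288) - 49789) = 1/((-2006 + (-156/161)² - 101*(-156/161)) - 49789) = 1/((-2006 + 24336/25921 + 15756/161) - 49789) = 1/(-49436474/25921 - 49789) = 1/(-1340017143/25921) = -25921/1340017143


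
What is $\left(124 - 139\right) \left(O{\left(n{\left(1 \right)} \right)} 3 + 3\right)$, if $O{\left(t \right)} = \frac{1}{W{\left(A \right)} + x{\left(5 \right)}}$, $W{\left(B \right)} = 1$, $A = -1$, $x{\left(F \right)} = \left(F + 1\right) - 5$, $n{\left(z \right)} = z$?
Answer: $- \frac{135}{2} \approx -67.5$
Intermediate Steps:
$x{\left(F \right)} = -4 + F$ ($x{\left(F \right)} = \left(1 + F\right) - 5 = -4 + F$)
$O{\left(t \right)} = \frac{1}{2}$ ($O{\left(t \right)} = \frac{1}{1 + \left(-4 + 5\right)} = \frac{1}{1 + 1} = \frac{1}{2}$)
$\left(124 - 139\right) \left(O{\left(n{\left(1 \right)} \right)} 3 + 3\right) = \left(124 - 139\right) \left(\frac{1}{2} \cdot 3 + 3\right) = - 15 \left(\frac{3}{2} + 3\right) = \left(-15\right) \frac{9}{2} = - \frac{135}{2}$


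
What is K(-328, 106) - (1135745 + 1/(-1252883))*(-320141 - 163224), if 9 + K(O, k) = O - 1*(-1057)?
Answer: 687806935865932170/1252883 ≈ 5.4898e+11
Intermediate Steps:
K(O, k) = 1048 + O (K(O, k) = -9 + (O - 1*(-1057)) = -9 + (O + 1057) = -9 + (1057 + O) = 1048 + O)
K(-328, 106) - (1135745 + 1/(-1252883))*(-320141 - 163224) = (1048 - 328) - (1135745 + 1/(-1252883))*(-320141 - 163224) = 720 - (1135745 - 1/1252883)*(-483365) = 720 - 1422955602834*(-483365)/1252883 = 720 - 1*(-687806934963856410/1252883) = 720 + 687806934963856410/1252883 = 687806935865932170/1252883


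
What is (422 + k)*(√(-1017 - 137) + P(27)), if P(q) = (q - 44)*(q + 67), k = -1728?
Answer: 2086988 - 1306*I*√1154 ≈ 2.087e+6 - 44366.0*I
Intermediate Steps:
P(q) = (-44 + q)*(67 + q)
(422 + k)*(√(-1017 - 137) + P(27)) = (422 - 1728)*(√(-1017 - 137) + (-2948 + 27² + 23*27)) = -1306*(√(-1154) + (-2948 + 729 + 621)) = -1306*(I*√1154 - 1598) = -1306*(-1598 + I*√1154) = 2086988 - 1306*I*√1154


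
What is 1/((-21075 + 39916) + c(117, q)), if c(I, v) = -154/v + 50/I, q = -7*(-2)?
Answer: 117/2203160 ≈ 5.3106e-5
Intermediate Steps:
q = 14
1/((-21075 + 39916) + c(117, q)) = 1/((-21075 + 39916) + (-154/14 + 50/117)) = 1/(18841 + (-154*1/14 + 50*(1/117))) = 1/(18841 + (-11 + 50/117)) = 1/(18841 - 1237/117) = 1/(2203160/117) = 117/2203160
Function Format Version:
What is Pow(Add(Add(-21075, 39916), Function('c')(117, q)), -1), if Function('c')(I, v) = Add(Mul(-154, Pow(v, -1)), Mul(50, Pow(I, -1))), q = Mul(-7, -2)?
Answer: Rational(117, 2203160) ≈ 5.3106e-5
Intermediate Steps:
q = 14
Pow(Add(Add(-21075, 39916), Function('c')(117, q)), -1) = Pow(Add(Add(-21075, 39916), Add(Mul(-154, Pow(14, -1)), Mul(50, Pow(117, -1)))), -1) = Pow(Add(18841, Add(Mul(-154, Rational(1, 14)), Mul(50, Rational(1, 117)))), -1) = Pow(Add(18841, Add(-11, Rational(50, 117))), -1) = Pow(Add(18841, Rational(-1237, 117)), -1) = Pow(Rational(2203160, 117), -1) = Rational(117, 2203160)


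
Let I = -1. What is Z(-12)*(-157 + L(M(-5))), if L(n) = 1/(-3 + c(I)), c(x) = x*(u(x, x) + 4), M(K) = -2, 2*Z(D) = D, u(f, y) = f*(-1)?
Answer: 3771/4 ≈ 942.75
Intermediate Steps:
u(f, y) = -f
Z(D) = D/2
c(x) = x*(4 - x) (c(x) = x*(-x + 4) = x*(4 - x))
L(n) = -⅛ (L(n) = 1/(-3 - (4 - 1*(-1))) = 1/(-3 - (4 + 1)) = 1/(-3 - 1*5) = 1/(-3 - 5) = 1/(-8) = -⅛)
Z(-12)*(-157 + L(M(-5))) = ((½)*(-12))*(-157 - ⅛) = -6*(-1257/8) = 3771/4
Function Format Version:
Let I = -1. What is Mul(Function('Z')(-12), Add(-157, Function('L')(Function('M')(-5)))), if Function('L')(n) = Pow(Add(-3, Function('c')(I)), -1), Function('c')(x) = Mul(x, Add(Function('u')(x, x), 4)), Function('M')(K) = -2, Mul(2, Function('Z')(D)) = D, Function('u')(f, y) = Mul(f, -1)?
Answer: Rational(3771, 4) ≈ 942.75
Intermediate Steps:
Function('u')(f, y) = Mul(-1, f)
Function('Z')(D) = Mul(Rational(1, 2), D)
Function('c')(x) = Mul(x, Add(4, Mul(-1, x))) (Function('c')(x) = Mul(x, Add(Mul(-1, x), 4)) = Mul(x, Add(4, Mul(-1, x))))
Function('L')(n) = Rational(-1, 8) (Function('L')(n) = Pow(Add(-3, Mul(-1, Add(4, Mul(-1, -1)))), -1) = Pow(Add(-3, Mul(-1, Add(4, 1))), -1) = Pow(Add(-3, Mul(-1, 5)), -1) = Pow(Add(-3, -5), -1) = Pow(-8, -1) = Rational(-1, 8))
Mul(Function('Z')(-12), Add(-157, Function('L')(Function('M')(-5)))) = Mul(Mul(Rational(1, 2), -12), Add(-157, Rational(-1, 8))) = Mul(-6, Rational(-1257, 8)) = Rational(3771, 4)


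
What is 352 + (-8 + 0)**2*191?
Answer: 12576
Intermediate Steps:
352 + (-8 + 0)**2*191 = 352 + (-8)**2*191 = 352 + 64*191 = 352 + 12224 = 12576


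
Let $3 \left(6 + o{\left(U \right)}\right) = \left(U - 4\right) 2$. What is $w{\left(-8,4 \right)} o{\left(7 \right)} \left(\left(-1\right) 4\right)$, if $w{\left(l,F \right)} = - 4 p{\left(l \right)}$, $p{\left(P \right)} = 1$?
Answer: $-64$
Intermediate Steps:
$w{\left(l,F \right)} = -4$ ($w{\left(l,F \right)} = \left(-4\right) 1 = -4$)
$o{\left(U \right)} = - \frac{26}{3} + \frac{2 U}{3}$ ($o{\left(U \right)} = -6 + \frac{\left(U - 4\right) 2}{3} = -6 + \frac{\left(-4 + U\right) 2}{3} = -6 + \frac{-8 + 2 U}{3} = -6 + \left(- \frac{8}{3} + \frac{2 U}{3}\right) = - \frac{26}{3} + \frac{2 U}{3}$)
$w{\left(-8,4 \right)} o{\left(7 \right)} \left(\left(-1\right) 4\right) = - 4 \left(- \frac{26}{3} + \frac{2}{3} \cdot 7\right) \left(\left(-1\right) 4\right) = - 4 \left(- \frac{26}{3} + \frac{14}{3}\right) \left(-4\right) = \left(-4\right) \left(-4\right) \left(-4\right) = 16 \left(-4\right) = -64$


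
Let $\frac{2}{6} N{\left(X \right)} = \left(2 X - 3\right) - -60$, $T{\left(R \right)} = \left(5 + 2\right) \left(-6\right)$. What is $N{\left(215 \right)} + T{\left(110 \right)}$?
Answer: $1419$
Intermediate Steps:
$T{\left(R \right)} = -42$ ($T{\left(R \right)} = 7 \left(-6\right) = -42$)
$N{\left(X \right)} = 171 + 6 X$ ($N{\left(X \right)} = 3 \left(\left(2 X - 3\right) - -60\right) = 3 \left(\left(-3 + 2 X\right) + 60\right) = 3 \left(57 + 2 X\right) = 171 + 6 X$)
$N{\left(215 \right)} + T{\left(110 \right)} = \left(171 + 6 \cdot 215\right) - 42 = \left(171 + 1290\right) - 42 = 1461 - 42 = 1419$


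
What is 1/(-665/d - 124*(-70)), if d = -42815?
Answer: 8563/74326973 ≈ 0.00011521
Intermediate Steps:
1/(-665/d - 124*(-70)) = 1/(-665/(-42815) - 124*(-70)) = 1/(-665*(-1/42815) + 8680) = 1/(133/8563 + 8680) = 1/(74326973/8563) = 8563/74326973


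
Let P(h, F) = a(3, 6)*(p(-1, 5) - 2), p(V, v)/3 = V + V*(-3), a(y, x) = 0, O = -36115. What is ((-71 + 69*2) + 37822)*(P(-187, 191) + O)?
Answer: -1368361235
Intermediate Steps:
p(V, v) = -6*V (p(V, v) = 3*(V + V*(-3)) = 3*(V - 3*V) = 3*(-2*V) = -6*V)
P(h, F) = 0 (P(h, F) = 0*(-6*(-1) - 2) = 0*(6 - 2) = 0*4 = 0)
((-71 + 69*2) + 37822)*(P(-187, 191) + O) = ((-71 + 69*2) + 37822)*(0 - 36115) = ((-71 + 138) + 37822)*(-36115) = (67 + 37822)*(-36115) = 37889*(-36115) = -1368361235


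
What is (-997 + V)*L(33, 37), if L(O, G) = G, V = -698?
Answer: -62715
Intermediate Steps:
(-997 + V)*L(33, 37) = (-997 - 698)*37 = -1695*37 = -62715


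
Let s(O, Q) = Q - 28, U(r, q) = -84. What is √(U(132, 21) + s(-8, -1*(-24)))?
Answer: 2*I*√22 ≈ 9.3808*I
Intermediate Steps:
s(O, Q) = -28 + Q
√(U(132, 21) + s(-8, -1*(-24))) = √(-84 + (-28 - 1*(-24))) = √(-84 + (-28 + 24)) = √(-84 - 4) = √(-88) = 2*I*√22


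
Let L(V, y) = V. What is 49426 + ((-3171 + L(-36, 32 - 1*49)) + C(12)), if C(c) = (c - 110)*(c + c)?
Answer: 43867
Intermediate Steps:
C(c) = 2*c*(-110 + c) (C(c) = (-110 + c)*(2*c) = 2*c*(-110 + c))
49426 + ((-3171 + L(-36, 32 - 1*49)) + C(12)) = 49426 + ((-3171 - 36) + 2*12*(-110 + 12)) = 49426 + (-3207 + 2*12*(-98)) = 49426 + (-3207 - 2352) = 49426 - 5559 = 43867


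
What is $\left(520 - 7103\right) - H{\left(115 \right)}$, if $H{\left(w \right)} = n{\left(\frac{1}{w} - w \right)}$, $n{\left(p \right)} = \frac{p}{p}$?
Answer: $-6584$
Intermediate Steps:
$n{\left(p \right)} = 1$
$H{\left(w \right)} = 1$
$\left(520 - 7103\right) - H{\left(115 \right)} = \left(520 - 7103\right) - 1 = -6583 - 1 = -6584$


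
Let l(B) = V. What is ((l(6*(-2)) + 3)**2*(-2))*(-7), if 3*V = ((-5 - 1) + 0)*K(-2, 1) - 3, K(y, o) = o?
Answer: 0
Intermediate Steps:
V = -3 (V = (((-5 - 1) + 0)*1 - 3)/3 = ((-6 + 0)*1 - 3)/3 = (-6*1 - 3)/3 = (-6 - 3)/3 = (1/3)*(-9) = -3)
l(B) = -3
((l(6*(-2)) + 3)**2*(-2))*(-7) = ((-3 + 3)**2*(-2))*(-7) = (0**2*(-2))*(-7) = (0*(-2))*(-7) = 0*(-7) = 0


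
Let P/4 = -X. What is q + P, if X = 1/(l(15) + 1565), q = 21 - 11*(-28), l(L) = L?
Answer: 129954/395 ≈ 329.00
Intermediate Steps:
q = 329 (q = 21 + 308 = 329)
X = 1/1580 (X = 1/(15 + 1565) = 1/1580 ≈ 0.00063291)
P = -1/395 (P = 4*(-1*1/1580) = 4*(-1/1580) = -1/395 ≈ -0.0025316)
q + P = 329 - 1/395 = 129954/395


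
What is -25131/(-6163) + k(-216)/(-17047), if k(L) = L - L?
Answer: 25131/6163 ≈ 4.0777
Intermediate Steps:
k(L) = 0
-25131/(-6163) + k(-216)/(-17047) = -25131/(-6163) + 0/(-17047) = -25131*(-1/6163) + 0*(-1/17047) = 25131/6163 + 0 = 25131/6163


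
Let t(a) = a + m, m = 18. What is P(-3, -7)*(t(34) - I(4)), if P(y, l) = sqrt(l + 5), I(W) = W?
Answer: 48*I*sqrt(2) ≈ 67.882*I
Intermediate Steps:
t(a) = 18 + a (t(a) = a + 18 = 18 + a)
P(y, l) = sqrt(5 + l)
P(-3, -7)*(t(34) - I(4)) = sqrt(5 - 7)*((18 + 34) - 1*4) = sqrt(-2)*(52 - 4) = (I*sqrt(2))*48 = 48*I*sqrt(2)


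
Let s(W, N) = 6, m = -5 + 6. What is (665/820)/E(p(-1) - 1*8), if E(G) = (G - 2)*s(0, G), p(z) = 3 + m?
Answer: -133/5904 ≈ -0.022527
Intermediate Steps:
m = 1
p(z) = 4 (p(z) = 3 + 1 = 4)
E(G) = -12 + 6*G (E(G) = (G - 2)*6 = (-2 + G)*6 = -12 + 6*G)
(665/820)/E(p(-1) - 1*8) = (665/820)/(-12 + 6*(4 - 1*8)) = (665*(1/820))/(-12 + 6*(4 - 8)) = 133/(164*(-12 + 6*(-4))) = 133/(164*(-12 - 24)) = (133/164)/(-36) = (133/164)*(-1/36) = -133/5904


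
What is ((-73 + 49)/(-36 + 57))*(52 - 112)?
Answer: 480/7 ≈ 68.571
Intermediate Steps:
((-73 + 49)/(-36 + 57))*(52 - 112) = -24/21*(-60) = -24*1/21*(-60) = -8/7*(-60) = 480/7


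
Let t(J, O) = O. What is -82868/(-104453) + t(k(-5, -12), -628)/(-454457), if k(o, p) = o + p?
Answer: 37725539160/47469397021 ≈ 0.79473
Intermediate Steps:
-82868/(-104453) + t(k(-5, -12), -628)/(-454457) = -82868/(-104453) - 628/(-454457) = -82868*(-1/104453) - 628*(-1/454457) = 82868/104453 + 628/454457 = 37725539160/47469397021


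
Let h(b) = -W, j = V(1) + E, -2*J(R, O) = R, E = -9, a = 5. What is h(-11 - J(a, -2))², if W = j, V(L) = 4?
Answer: 25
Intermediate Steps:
J(R, O) = -R/2
j = -5 (j = 4 - 9 = -5)
W = -5
h(b) = 5 (h(b) = -1*(-5) = 5)
h(-11 - J(a, -2))² = 5² = 25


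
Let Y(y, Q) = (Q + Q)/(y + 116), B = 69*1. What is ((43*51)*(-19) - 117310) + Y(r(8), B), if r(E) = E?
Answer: -9856505/62 ≈ -1.5898e+5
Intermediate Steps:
B = 69
Y(y, Q) = 2*Q/(116 + y) (Y(y, Q) = (2*Q)/(116 + y) = 2*Q/(116 + y))
((43*51)*(-19) - 117310) + Y(r(8), B) = ((43*51)*(-19) - 117310) + 2*69/(116 + 8) = (2193*(-19) - 117310) + 2*69/124 = (-41667 - 117310) + 2*69*(1/124) = -158977 + 69/62 = -9856505/62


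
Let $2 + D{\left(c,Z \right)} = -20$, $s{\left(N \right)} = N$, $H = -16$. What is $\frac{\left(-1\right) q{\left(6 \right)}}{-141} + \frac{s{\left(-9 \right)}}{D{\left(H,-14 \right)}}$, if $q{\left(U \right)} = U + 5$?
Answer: $\frac{1511}{3102} \approx 0.4871$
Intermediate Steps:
$D{\left(c,Z \right)} = -22$ ($D{\left(c,Z \right)} = -2 - 20 = -22$)
$q{\left(U \right)} = 5 + U$
$\frac{\left(-1\right) q{\left(6 \right)}}{-141} + \frac{s{\left(-9 \right)}}{D{\left(H,-14 \right)}} = \frac{\left(-1\right) \left(5 + 6\right)}{-141} - \frac{9}{-22} = \left(-1\right) 11 \left(- \frac{1}{141}\right) - - \frac{9}{22} = \left(-11\right) \left(- \frac{1}{141}\right) + \frac{9}{22} = \frac{11}{141} + \frac{9}{22} = \frac{1511}{3102}$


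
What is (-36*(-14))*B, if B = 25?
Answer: 12600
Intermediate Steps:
(-36*(-14))*B = -36*(-14)*25 = 504*25 = 12600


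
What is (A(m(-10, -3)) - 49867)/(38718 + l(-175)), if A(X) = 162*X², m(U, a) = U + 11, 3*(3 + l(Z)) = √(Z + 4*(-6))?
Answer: -17318961675/13489661224 + 149115*I*√199/13489661224 ≈ -1.2839 + 0.00015594*I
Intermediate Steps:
l(Z) = -3 + √(-24 + Z)/3 (l(Z) = -3 + √(Z + 4*(-6))/3 = -3 + √(Z - 24)/3 = -3 + √(-24 + Z)/3)
m(U, a) = 11 + U
(A(m(-10, -3)) - 49867)/(38718 + l(-175)) = (162*(11 - 10)² - 49867)/(38718 + (-3 + √(-24 - 175)/3)) = (162*1² - 49867)/(38718 + (-3 + √(-199)/3)) = (162*1 - 49867)/(38718 + (-3 + (I*√199)/3)) = (162 - 49867)/(38718 + (-3 + I*√199/3)) = -49705/(38715 + I*√199/3)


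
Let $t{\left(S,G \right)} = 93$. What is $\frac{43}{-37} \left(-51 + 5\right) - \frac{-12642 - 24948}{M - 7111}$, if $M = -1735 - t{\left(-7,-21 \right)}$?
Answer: $\frac{2327216}{47249} \approx 49.254$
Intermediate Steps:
$M = -1828$ ($M = -1735 - 93 = -1828$)
$\frac{43}{-37} \left(-51 + 5\right) - \frac{-12642 - 24948}{M - 7111} = \frac{43}{-37} \left(-51 + 5\right) - \frac{-12642 - 24948}{-1828 - 7111} = 43 \left(- \frac{1}{37}\right) \left(-46\right) - - \frac{37590}{-8939} = \left(- \frac{43}{37}\right) \left(-46\right) - \left(-37590\right) \left(- \frac{1}{8939}\right) = \frac{1978}{37} - \frac{5370}{1277} = \frac{2327216}{47249}$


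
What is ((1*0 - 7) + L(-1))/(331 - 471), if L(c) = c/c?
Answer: 3/70 ≈ 0.042857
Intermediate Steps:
L(c) = 1
((1*0 - 7) + L(-1))/(331 - 471) = ((1*0 - 7) + 1)/(331 - 471) = ((0 - 7) + 1)/(-140) = -(-7 + 1)/140 = -1/140*(-6) = 3/70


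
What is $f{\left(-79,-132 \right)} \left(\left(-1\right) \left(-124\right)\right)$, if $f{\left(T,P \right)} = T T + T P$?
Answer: $2066956$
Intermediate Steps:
$f{\left(T,P \right)} = T^{2} + P T$
$f{\left(-79,-132 \right)} \left(\left(-1\right) \left(-124\right)\right) = - 79 \left(-132 - 79\right) \left(\left(-1\right) \left(-124\right)\right) = \left(-79\right) \left(-211\right) 124 = 16669 \cdot 124 = 2066956$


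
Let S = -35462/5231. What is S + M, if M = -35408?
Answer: -185254710/5231 ≈ -35415.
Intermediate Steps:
S = -35462/5231 (S = -35462*1/5231 = -35462/5231 ≈ -6.7792)
S + M = -35462/5231 - 35408 = -185254710/5231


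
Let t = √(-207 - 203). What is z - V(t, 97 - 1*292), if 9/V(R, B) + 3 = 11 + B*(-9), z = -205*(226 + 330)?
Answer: -200946749/1763 ≈ -1.1398e+5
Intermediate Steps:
z = -113980 (z = -205*556 = -113980)
t = I*√410 (t = √(-410) = I*√410 ≈ 20.248*I)
V(R, B) = 9/(8 - 9*B) (V(R, B) = 9/(-3 + (11 + B*(-9))) = 9/(-3 + (11 - 9*B)) = 9/(8 - 9*B))
z - V(t, 97 - 1*292) = -113980 - (-9)/(-8 + 9*(97 - 1*292)) = -113980 - (-9)/(-8 + 9*(97 - 292)) = -113980 - (-9)/(-8 + 9*(-195)) = -113980 - (-9)/(-8 - 1755) = -113980 - (-9)/(-1763) = -113980 - (-9)*(-1)/1763 = -113980 - 1*9/1763 = -113980 - 9/1763 = -200946749/1763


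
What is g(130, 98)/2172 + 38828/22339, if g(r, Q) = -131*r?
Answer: -148049377/24260154 ≈ -6.1026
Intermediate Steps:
g(130, 98)/2172 + 38828/22339 = -131*130/2172 + 38828/22339 = -17030*1/2172 + 38828*(1/22339) = -8515/1086 + 38828/22339 = -148049377/24260154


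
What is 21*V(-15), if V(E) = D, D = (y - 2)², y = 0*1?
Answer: 84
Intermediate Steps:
y = 0
D = 4 (D = (0 - 2)² = (-2)² = 4)
V(E) = 4
21*V(-15) = 21*4 = 84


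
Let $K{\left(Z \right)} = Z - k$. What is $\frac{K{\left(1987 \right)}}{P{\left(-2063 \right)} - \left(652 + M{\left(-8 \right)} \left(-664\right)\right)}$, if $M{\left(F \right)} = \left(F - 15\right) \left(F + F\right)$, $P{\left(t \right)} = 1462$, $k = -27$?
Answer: $\frac{1007}{122581} \approx 0.008215$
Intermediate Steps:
$M{\left(F \right)} = 2 F \left(-15 + F\right)$ ($M{\left(F \right)} = \left(-15 + F\right) 2 F = 2 F \left(-15 + F\right)$)
$K{\left(Z \right)} = 27 + Z$ ($K{\left(Z \right)} = Z - -27 = Z + 27 = 27 + Z$)
$\frac{K{\left(1987 \right)}}{P{\left(-2063 \right)} - \left(652 + M{\left(-8 \right)} \left(-664\right)\right)} = \frac{27 + 1987}{1462 - \left(652 + 2 \left(-8\right) \left(-15 - 8\right) \left(-664\right)\right)} = \frac{2014}{1462 - \left(652 + 2 \left(-8\right) \left(-23\right) \left(-664\right)\right)} = \frac{2014}{1462 - \left(652 + 368 \left(-664\right)\right)} = \frac{2014}{1462 - \left(652 - 244352\right)} = \frac{2014}{1462 - -243700} = \frac{2014}{1462 + 243700} = \frac{2014}{245162} = 2014 \cdot \frac{1}{245162} = \frac{1007}{122581}$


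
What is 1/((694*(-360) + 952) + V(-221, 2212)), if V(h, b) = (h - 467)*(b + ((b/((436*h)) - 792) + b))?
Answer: -24089/66189061192 ≈ -3.6394e-7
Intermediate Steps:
V(h, b) = (-467 + h)*(-792 + 2*b + b/(436*h)) (V(h, b) = (-467 + h)*(b + ((b*(1/(436*h)) - 792) + b)) = (-467 + h)*(b + ((b/(436*h) - 792) + b)) = (-467 + h)*(b + ((-792 + b/(436*h)) + b)) = (-467 + h)*(b + (-792 + b + b/(436*h))) = (-467 + h)*(-792 + 2*b + b/(436*h)))
1/((694*(-360) + 952) + V(-221, 2212)) = 1/((694*(-360) + 952) + (1/436)*(-467*2212 - 221*(161260704 - 407223*2212 - 345312*(-221) + 872*2212*(-221)))/(-221)) = 1/((-249840 + 952) + (1/436)*(-1/221)*(-1033004 - 221*(161260704 - 900777276 + 76313952 - 426278944))) = 1/(-248888 + (1/436)*(-1/221)*(-1033004 - 221*(-1089481564))) = 1/(-248888 + (1/436)*(-1/221)*(-1033004 + 240775425644)) = 1/(-248888 + (1/436)*(-1/221)*240774392640) = 1/(-248888 - 60193598160/24089) = 1/(-66189061192/24089) = -24089/66189061192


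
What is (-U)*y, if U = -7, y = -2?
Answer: -14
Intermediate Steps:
(-U)*y = -1*(-7)*(-2) = 7*(-2) = -14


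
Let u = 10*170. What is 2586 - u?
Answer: 886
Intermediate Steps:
u = 1700
2586 - u = 2586 - 1*1700 = 2586 - 1700 = 886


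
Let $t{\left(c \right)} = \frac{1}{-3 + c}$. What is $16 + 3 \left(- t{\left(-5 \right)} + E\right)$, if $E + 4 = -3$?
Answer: $- \frac{37}{8} \approx -4.625$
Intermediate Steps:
$E = -7$ ($E = -4 - 3 = -7$)
$16 + 3 \left(- t{\left(-5 \right)} + E\right) = 16 + 3 \left(- \frac{1}{-3 - 5} - 7\right) = 16 + 3 \left(- \frac{1}{-8} - 7\right) = 16 + 3 \left(\left(-1\right) \left(- \frac{1}{8}\right) - 7\right) = 16 + 3 \left(\frac{1}{8} - 7\right) = 16 + 3 \left(- \frac{55}{8}\right) = 16 - \frac{165}{8} = - \frac{37}{8}$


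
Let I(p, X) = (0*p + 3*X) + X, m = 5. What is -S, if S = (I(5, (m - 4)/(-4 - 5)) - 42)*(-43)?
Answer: -16426/9 ≈ -1825.1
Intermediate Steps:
I(p, X) = 4*X (I(p, X) = (0 + 3*X) + X = 3*X + X = 4*X)
S = 16426/9 (S = (4*((5 - 4)/(-4 - 5)) - 42)*(-43) = (4*(1/(-9)) - 42)*(-43) = (4*(1*(-1/9)) - 42)*(-43) = (4*(-1/9) - 42)*(-43) = (-4/9 - 42)*(-43) = -382/9*(-43) = 16426/9 ≈ 1825.1)
-S = -1*16426/9 = -16426/9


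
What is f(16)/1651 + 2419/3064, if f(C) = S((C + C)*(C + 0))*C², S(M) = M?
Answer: 405598377/5058664 ≈ 80.179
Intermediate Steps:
f(C) = 2*C⁴ (f(C) = ((C + C)*(C + 0))*C² = ((2*C)*C)*C² = (2*C²)*C² = 2*C⁴)
f(16)/1651 + 2419/3064 = (2*16⁴)/1651 + 2419/3064 = (2*65536)*(1/1651) + 2419*(1/3064) = 131072*(1/1651) + 2419/3064 = 131072/1651 + 2419/3064 = 405598377/5058664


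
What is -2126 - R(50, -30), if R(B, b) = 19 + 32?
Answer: -2177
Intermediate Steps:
R(B, b) = 51
-2126 - R(50, -30) = -2126 - 1*51 = -2126 - 51 = -2177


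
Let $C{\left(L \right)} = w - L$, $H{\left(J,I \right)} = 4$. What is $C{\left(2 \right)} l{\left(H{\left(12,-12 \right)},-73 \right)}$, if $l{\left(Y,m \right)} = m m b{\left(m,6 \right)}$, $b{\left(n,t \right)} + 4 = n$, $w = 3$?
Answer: $-410333$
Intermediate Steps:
$b{\left(n,t \right)} = -4 + n$
$l{\left(Y,m \right)} = m^{2} \left(-4 + m\right)$ ($l{\left(Y,m \right)} = m m \left(-4 + m\right) = m^{2} \left(-4 + m\right)$)
$C{\left(L \right)} = 3 - L$
$C{\left(2 \right)} l{\left(H{\left(12,-12 \right)},-73 \right)} = \left(3 - 2\right) \left(-73\right)^{2} \left(-4 - 73\right) = \left(3 - 2\right) 5329 \left(-77\right) = 1 \left(-410333\right) = -410333$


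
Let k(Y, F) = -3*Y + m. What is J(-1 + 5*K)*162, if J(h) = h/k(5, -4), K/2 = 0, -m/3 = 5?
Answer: 27/5 ≈ 5.4000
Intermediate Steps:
m = -15 (m = -3*5 = -15)
k(Y, F) = -15 - 3*Y (k(Y, F) = -3*Y - 15 = -15 - 3*Y)
K = 0 (K = 2*0 = 0)
J(h) = -h/30 (J(h) = h/(-15 - 3*5) = h/(-15 - 15) = h/(-30) = h*(-1/30) = -h/30)
J(-1 + 5*K)*162 = -(-1 + 5*0)/30*162 = -(-1 + 0)/30*162 = -1/30*(-1)*162 = (1/30)*162 = 27/5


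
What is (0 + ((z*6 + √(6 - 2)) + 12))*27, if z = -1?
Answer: 216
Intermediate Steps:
(0 + ((z*6 + √(6 - 2)) + 12))*27 = (0 + ((-1*6 + √(6 - 2)) + 12))*27 = (0 + ((-6 + √4) + 12))*27 = (0 + ((-6 + 2) + 12))*27 = (0 + (-4 + 12))*27 = (0 + 8)*27 = 8*27 = 216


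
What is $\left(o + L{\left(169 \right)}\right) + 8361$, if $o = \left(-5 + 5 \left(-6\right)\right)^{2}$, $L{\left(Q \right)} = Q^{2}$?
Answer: $38147$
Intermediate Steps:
$o = 1225$ ($o = \left(-5 - 30\right)^{2} = \left(-35\right)^{2} = 1225$)
$\left(o + L{\left(169 \right)}\right) + 8361 = \left(1225 + 169^{2}\right) + 8361 = \left(1225 + 28561\right) + 8361 = 29786 + 8361 = 38147$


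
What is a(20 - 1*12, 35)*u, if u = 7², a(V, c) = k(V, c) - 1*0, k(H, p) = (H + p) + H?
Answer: 2499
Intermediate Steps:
k(H, p) = p + 2*H
a(V, c) = c + 2*V (a(V, c) = (c + 2*V) - 1*0 = (c + 2*V) + 0 = c + 2*V)
u = 49
a(20 - 1*12, 35)*u = (35 + 2*(20 - 1*12))*49 = (35 + 2*(20 - 12))*49 = (35 + 2*8)*49 = (35 + 16)*49 = 51*49 = 2499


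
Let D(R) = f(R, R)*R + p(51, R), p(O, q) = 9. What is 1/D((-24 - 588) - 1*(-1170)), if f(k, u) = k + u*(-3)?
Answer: -1/622719 ≈ -1.6059e-6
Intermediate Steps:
f(k, u) = k - 3*u
D(R) = 9 - 2*R² (D(R) = (R - 3*R)*R + 9 = (-2*R)*R + 9 = -2*R² + 9 = 9 - 2*R²)
1/D((-24 - 588) - 1*(-1170)) = 1/(9 - 2*((-24 - 588) - 1*(-1170))²) = 1/(9 - 2*(-612 + 1170)²) = 1/(9 - 2*558²) = 1/(9 - 2*311364) = 1/(9 - 622728) = 1/(-622719) = -1/622719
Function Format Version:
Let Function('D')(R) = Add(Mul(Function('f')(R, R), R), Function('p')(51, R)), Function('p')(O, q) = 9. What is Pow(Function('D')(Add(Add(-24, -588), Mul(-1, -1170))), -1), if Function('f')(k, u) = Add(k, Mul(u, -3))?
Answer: Rational(-1, 622719) ≈ -1.6059e-6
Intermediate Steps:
Function('f')(k, u) = Add(k, Mul(-3, u))
Function('D')(R) = Add(9, Mul(-2, Pow(R, 2))) (Function('D')(R) = Add(Mul(Add(R, Mul(-3, R)), R), 9) = Add(Mul(Mul(-2, R), R), 9) = Add(Mul(-2, Pow(R, 2)), 9) = Add(9, Mul(-2, Pow(R, 2))))
Pow(Function('D')(Add(Add(-24, -588), Mul(-1, -1170))), -1) = Pow(Add(9, Mul(-2, Pow(Add(Add(-24, -588), Mul(-1, -1170)), 2))), -1) = Pow(Add(9, Mul(-2, Pow(Add(-612, 1170), 2))), -1) = Pow(Add(9, Mul(-2, Pow(558, 2))), -1) = Pow(Add(9, Mul(-2, 311364)), -1) = Pow(Add(9, -622728), -1) = Pow(-622719, -1) = Rational(-1, 622719)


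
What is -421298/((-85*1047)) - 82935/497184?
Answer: 67360608169/14748963360 ≈ 4.5671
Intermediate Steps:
-421298/((-85*1047)) - 82935/497184 = -421298/(-88995) - 82935*1/497184 = -421298*(-1/88995) - 27645/165728 = 421298/88995 - 27645/165728 = 67360608169/14748963360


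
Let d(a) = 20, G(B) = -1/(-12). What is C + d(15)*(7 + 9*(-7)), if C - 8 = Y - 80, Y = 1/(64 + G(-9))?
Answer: -916636/769 ≈ -1192.0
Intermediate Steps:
G(B) = 1/12 (G(B) = -1*(-1/12) = 1/12)
Y = 12/769 (Y = 1/(64 + 1/12) = 1/(769/12) = 12/769 ≈ 0.015605)
C = -55356/769 (C = 8 + (12/769 - 80) = 8 - 61508/769 = -55356/769 ≈ -71.984)
C + d(15)*(7 + 9*(-7)) = -55356/769 + 20*(7 + 9*(-7)) = -55356/769 + 20*(7 - 63) = -55356/769 + 20*(-56) = -55356/769 - 1120 = -916636/769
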